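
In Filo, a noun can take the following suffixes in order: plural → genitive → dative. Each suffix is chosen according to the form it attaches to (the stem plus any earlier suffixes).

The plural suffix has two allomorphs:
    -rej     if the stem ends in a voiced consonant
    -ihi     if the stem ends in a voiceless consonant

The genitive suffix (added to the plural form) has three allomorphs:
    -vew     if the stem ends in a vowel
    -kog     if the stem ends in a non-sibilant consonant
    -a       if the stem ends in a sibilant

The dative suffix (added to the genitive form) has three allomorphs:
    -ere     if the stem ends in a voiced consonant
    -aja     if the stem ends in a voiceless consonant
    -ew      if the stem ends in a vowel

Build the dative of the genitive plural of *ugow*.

Since the final consonant of *ugow* is /w/ (voiced), it takes -rej, giving *ugowrej*.
The plural form *ugowrej* — final sound /j/ (a non-sibilant consonant) → -kog → *ugowrejkog*.
The genitive form *ugowrejkog*: final sound = /g/, a voiced consonant → -ere → *ugowrejkogere*.

ugowrejkogere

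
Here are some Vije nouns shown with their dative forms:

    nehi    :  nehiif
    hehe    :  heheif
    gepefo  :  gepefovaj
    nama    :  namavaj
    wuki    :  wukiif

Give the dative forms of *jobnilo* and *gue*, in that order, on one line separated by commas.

The alternation tracks the last vowel of the stem — -if when the last vowel of the stem is a front vowel (*nehi*, *hehe*, *wuki*); -vaj when the last vowel of the stem is a back vowel (*gepefo*, *nama*).
*jobnilo* — last vowel /o/ (a back vowel) → -vaj → *jobnilovaj*.
Since the last vowel of *gue* is /e/ (a front vowel), it takes -if, giving *gueif*.

jobnilovaj, gueif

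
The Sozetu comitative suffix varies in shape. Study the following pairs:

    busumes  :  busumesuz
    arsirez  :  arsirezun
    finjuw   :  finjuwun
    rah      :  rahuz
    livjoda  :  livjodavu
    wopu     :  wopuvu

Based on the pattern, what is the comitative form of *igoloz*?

The suffix is conditioned by the final sound: -uz when the stem ends in a voiceless consonant (*busumes*, *rah*); -un when the stem ends in a voiced consonant (*arsirez*, *finjuw*); -vu when the stem ends in a vowel (*livjoda*, *wopu*).
*igoloz*: final sound = /z/, a voiced consonant → -un → *igolozun*.

igolozun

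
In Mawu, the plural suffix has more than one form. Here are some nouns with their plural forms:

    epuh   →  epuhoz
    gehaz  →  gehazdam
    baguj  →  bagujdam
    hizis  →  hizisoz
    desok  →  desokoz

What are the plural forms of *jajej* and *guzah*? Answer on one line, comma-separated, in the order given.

The pattern is voicing of the final consonant: -oz when the stem ends in a voiceless consonant (*epuh*, *hizis*, *desok*); -dam when the stem ends in a voiced consonant (*gehaz*, *baguj*).
*jajej* — final consonant /j/ (voiced) → -dam → *jajejdam*.
Since the final consonant of *guzah* is /h/ (voiceless), it takes -oz, giving *guzahoz*.

jajejdam, guzahoz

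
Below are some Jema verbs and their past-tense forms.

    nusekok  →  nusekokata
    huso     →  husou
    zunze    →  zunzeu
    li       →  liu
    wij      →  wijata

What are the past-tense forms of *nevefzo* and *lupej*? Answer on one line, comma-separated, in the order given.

Looking at the final sound of each stem: -ata when the stem ends in a consonant (*nusekok*, *wij*); -u when the stem ends in a vowel (*huso*, *zunze*, *li*).
*nevefzo* — final sound /o/ (a vowel) → -u → *nevefzou*.
*lupej* — final sound /j/ (a consonant) → -ata → *lupejata*.

nevefzou, lupejata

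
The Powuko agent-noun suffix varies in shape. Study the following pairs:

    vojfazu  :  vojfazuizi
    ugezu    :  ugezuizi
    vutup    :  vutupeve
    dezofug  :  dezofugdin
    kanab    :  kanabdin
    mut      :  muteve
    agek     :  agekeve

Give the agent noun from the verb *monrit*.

The alternation tracks the final sound of the stem — -eve when the stem ends in a voiceless consonant (*vutup*, *mut*, *agek*); -din when the stem ends in a voiced consonant (*dezofug*, *kanab*); -izi when the stem ends in a vowel (*vojfazu*, *ugezu*).
*monrit*: final sound = /t/, a voiceless consonant → -eve → *monriteve*.

monriteve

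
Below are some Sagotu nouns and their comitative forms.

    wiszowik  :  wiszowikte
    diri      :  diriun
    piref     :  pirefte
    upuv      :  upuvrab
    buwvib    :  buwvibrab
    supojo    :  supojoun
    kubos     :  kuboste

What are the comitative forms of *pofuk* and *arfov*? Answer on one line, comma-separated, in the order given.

pofukte, arfovrab

Looking at the final sound of each stem: -te when the stem ends in a voiceless consonant (*wiszowik*, *piref*, *kubos*); -rab when the stem ends in a voiced consonant (*upuv*, *buwvib*); -un when the stem ends in a vowel (*diri*, *supojo*).
The final sound of *pofuk* is /k/, which is a voiceless consonant, so the suffix is -te, giving *pofukte*.
The final sound of *arfov* is /v/, which is a voiced consonant, so the suffix is -rab, giving *arfovrab*.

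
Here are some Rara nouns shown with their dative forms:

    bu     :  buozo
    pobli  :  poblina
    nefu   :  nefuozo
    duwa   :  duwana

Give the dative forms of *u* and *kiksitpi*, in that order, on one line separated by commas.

Looking at the last vowel of each stem: -ozo when the last vowel of the stem is a rounded vowel (*bu*, *nefu*); -na when the last vowel of the stem is an unrounded vowel (*pobli*, *duwa*).
*u*: last vowel = /u/, a rounded vowel → -ozo → *uozo*.
*kiksitpi* — last vowel /i/ (an unrounded vowel) → -na → *kiksitpina*.

uozo, kiksitpina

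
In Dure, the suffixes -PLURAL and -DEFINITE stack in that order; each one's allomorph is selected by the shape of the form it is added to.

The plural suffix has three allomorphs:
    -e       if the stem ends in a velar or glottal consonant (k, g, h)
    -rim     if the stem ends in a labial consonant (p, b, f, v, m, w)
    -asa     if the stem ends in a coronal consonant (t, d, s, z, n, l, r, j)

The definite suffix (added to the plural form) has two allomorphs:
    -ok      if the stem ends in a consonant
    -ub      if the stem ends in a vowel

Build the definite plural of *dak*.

dakeub

*dak*: final consonant = /k/, velar/glottal → -e → *dake*.
The final sound of the plural form *dake* is /e/, which is a vowel, so the definite suffix is -ub, giving *dakeub*.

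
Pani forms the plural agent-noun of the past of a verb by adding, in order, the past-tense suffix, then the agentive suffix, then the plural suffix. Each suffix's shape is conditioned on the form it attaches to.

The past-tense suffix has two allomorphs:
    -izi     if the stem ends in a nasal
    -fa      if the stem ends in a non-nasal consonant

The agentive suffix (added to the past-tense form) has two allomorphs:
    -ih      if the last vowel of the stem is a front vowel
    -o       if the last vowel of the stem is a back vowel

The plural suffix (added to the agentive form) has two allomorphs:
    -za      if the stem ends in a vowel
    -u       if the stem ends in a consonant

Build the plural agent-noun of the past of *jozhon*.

jozhoniziihu

*jozhon* — final consonant /n/ (a nasal) → -izi → *jozhonizi*.
Since the last vowel of the past-tense form *jozhonizi* is /i/ (a front vowel), it takes -ih, giving *jozhoniziih*.
The final sound of the agentive form *jozhoniziih* is /h/, which is a consonant, so the plural suffix is -u, giving *jozhoniziihu*.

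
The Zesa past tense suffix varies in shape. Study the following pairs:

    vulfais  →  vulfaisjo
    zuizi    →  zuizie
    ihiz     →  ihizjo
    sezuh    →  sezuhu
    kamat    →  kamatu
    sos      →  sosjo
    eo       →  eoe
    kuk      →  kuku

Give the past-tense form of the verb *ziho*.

zihoe

Looking at the final sound of each stem: -jo when the stem ends in a sibilant (*vulfais*, *ihiz*, *sos*); -u when the stem ends in a non-sibilant consonant (*sezuh*, *kamat*, *kuk*); -e when the stem ends in a vowel (*zuizi*, *eo*).
Since the final sound of *ziho* is /o/ (a vowel), it takes -e, giving *zihoe*.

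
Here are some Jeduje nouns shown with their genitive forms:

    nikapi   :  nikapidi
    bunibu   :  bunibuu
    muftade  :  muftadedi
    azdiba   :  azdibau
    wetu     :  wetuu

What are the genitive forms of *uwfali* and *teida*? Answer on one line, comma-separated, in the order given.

uwfalidi, teidau

Looking at the last vowel of each stem: -di when the last vowel of the stem is a front vowel (*nikapi*, *muftade*); -u when the last vowel of the stem is a back vowel (*bunibu*, *azdiba*, *wetu*).
The last vowel of *uwfali* is /i/, which is a front vowel, so the suffix is -di, giving *uwfalidi*.
The last vowel of *teida* is /a/, which is a back vowel, so the suffix is -u, giving *teidau*.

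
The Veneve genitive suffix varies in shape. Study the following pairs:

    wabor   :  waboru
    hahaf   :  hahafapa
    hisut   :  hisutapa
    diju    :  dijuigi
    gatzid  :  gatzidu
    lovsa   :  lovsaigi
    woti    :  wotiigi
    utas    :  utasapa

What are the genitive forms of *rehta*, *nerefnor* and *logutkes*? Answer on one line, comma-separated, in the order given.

The pattern is voicing of the final sound: -apa when the stem ends in a voiceless consonant (*hahaf*, *hisut*, *utas*); -u when the stem ends in a voiced consonant (*wabor*, *gatzid*); -igi when the stem ends in a vowel (*diju*, *lovsa*, *woti*).
*rehta*: final sound = /a/, a vowel → -igi → *rehtaigi*.
*nerefnor* — final sound /r/ (a voiced consonant) → -u → *nerefnoru*.
Since the final sound of *logutkes* is /s/ (a voiceless consonant), it takes -apa, giving *logutkesapa*.

rehtaigi, nerefnoru, logutkesapa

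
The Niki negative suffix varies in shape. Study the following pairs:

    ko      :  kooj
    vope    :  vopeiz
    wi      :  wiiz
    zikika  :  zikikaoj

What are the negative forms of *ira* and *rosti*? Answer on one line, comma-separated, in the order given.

Looking at the last vowel of each stem: -iz when the last vowel of the stem is a front vowel (*vope*, *wi*); -oj when the last vowel of the stem is a back vowel (*ko*, *zikika*).
The last vowel of *ira* is /a/, which is a back vowel, so the suffix is -oj, giving *iraoj*.
*rosti* — last vowel /i/ (a front vowel) → -iz → *rostiiz*.

iraoj, rostiiz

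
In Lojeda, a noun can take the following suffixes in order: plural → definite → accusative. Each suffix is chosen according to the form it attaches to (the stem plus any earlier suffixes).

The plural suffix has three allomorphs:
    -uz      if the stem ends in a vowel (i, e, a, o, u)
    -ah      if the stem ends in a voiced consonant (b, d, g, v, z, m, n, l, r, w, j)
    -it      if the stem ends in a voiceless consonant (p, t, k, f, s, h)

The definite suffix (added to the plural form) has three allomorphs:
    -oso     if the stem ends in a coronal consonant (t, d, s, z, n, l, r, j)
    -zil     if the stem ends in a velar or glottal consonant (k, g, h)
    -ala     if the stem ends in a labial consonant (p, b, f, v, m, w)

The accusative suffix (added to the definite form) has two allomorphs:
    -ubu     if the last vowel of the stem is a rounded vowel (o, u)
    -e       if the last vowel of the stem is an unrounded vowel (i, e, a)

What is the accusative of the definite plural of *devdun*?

devdunahzile

*devdun*: final sound = /n/, a voiced consonant → -ah → *devdunah*.
The plural form *devdunah* — final consonant /h/ (velar/glottal) → -zil → *devdunahzil*.
Since the last vowel of the definite form *devdunahzil* is /i/ (an unrounded vowel), it takes -e, giving *devdunahzile*.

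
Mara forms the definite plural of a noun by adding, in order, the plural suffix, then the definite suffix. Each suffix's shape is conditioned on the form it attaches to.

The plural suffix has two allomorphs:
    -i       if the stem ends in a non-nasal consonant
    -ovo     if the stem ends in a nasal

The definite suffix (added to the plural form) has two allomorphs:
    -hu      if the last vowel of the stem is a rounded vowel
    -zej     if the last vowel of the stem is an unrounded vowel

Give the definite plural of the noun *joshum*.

*joshum* — final consonant /m/ (a nasal) → -ovo → *joshumovo*.
The plural form *joshumovo* — last vowel /o/ (a rounded vowel) → -hu → *joshumovohu*.

joshumovohu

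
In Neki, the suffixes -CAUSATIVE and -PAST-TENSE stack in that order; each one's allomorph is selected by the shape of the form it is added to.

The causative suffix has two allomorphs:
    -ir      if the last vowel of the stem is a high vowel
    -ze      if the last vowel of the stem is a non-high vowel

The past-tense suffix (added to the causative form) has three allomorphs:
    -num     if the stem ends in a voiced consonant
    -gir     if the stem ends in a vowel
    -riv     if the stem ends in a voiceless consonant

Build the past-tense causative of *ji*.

jiirnum

The last vowel of *ji* is /i/, which is a high vowel, so the causative suffix is -ir, giving *jiir*.
The causative form *jiir* — final sound /r/ (a voiced consonant) → -num → *jiirnum*.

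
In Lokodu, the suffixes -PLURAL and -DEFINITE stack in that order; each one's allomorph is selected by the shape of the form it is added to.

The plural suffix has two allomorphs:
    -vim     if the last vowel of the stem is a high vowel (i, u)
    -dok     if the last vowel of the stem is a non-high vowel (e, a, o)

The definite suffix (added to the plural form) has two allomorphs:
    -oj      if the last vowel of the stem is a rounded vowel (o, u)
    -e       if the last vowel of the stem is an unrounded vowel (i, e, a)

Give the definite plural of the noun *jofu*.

jofuvime

The last vowel of *jofu* is /u/, which is a high vowel, so the plural suffix is -vim, giving *jofuvim*.
The last vowel of the plural form *jofuvim* is /i/, which is an unrounded vowel, so the definite suffix is -e, giving *jofuvime*.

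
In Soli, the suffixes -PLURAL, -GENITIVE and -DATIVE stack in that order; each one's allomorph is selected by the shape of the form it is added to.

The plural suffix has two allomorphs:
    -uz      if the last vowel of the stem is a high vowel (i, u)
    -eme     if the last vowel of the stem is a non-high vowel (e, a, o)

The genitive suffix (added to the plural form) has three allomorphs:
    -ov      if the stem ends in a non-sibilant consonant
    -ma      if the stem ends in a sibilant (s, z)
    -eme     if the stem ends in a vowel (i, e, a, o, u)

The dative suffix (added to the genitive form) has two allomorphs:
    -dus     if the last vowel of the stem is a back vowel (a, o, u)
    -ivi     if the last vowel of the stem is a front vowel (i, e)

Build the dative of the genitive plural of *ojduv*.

*ojduv*: last vowel = /u/, a high vowel → -uz → *ojduvuz*.
The plural form *ojduvuz*: final sound = /z/, a sibilant → -ma → *ojduvuzma*.
The genitive form *ojduvuzma* — last vowel /a/ (a back vowel) → -dus → *ojduvuzmadus*.

ojduvuzmadus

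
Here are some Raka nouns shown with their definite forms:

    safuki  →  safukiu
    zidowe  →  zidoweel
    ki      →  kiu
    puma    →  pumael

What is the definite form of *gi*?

giu

The alternation tracks the last vowel of the stem — -u when the last vowel of the stem is a high vowel (*safuki*, *ki*); -el when the last vowel of the stem is a non-high vowel (*zidowe*, *puma*).
*gi*: last vowel = /i/, a high vowel → -u → *giu*.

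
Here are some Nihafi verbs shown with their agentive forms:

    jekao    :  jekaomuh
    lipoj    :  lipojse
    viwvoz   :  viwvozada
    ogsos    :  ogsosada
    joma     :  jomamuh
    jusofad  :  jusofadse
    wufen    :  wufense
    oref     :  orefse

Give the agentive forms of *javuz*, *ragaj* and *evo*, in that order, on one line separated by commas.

javuzada, ragajse, evomuh

The pattern is sibilance of the final sound: -ada when the stem ends in a sibilant (*viwvoz*, *ogsos*); -se when the stem ends in a non-sibilant consonant (*lipoj*, *jusofad*, *wufen*, *oref*); -muh when the stem ends in a vowel (*jekao*, *joma*).
Since the final sound of *javuz* is /z/ (a sibilant), it takes -ada, giving *javuzada*.
*ragaj*: final sound = /j/, a non-sibilant consonant → -se → *ragajse*.
The final sound of *evo* is /o/, which is a vowel, so the suffix is -muh, giving *evomuh*.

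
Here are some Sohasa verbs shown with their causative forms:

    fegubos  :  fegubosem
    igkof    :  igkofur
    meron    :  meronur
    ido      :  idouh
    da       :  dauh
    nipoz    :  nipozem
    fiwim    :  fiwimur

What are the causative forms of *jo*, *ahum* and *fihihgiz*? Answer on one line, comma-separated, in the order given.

The pattern is sibilance of the final sound: -em when the stem ends in a sibilant (*fegubos*, *nipoz*); -ur when the stem ends in a non-sibilant consonant (*igkof*, *meron*, *fiwim*); -uh when the stem ends in a vowel (*ido*, *da*).
*jo*: final sound = /o/, a vowel → -uh → *jouh*.
Since the final sound of *ahum* is /m/ (a non-sibilant consonant), it takes -ur, giving *ahumur*.
*fihihgiz*: final sound = /z/, a sibilant → -em → *fihihgizem*.

jouh, ahumur, fihihgizem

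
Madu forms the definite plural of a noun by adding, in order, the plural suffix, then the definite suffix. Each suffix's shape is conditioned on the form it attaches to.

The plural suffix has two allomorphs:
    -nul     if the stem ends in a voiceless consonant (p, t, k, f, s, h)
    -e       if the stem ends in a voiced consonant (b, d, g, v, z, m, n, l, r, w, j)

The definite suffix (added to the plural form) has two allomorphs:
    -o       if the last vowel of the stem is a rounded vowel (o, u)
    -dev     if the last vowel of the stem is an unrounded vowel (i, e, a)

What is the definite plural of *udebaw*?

*udebaw* — final consonant /w/ (voiced) → -e → *udebawe*.
Since the last vowel of the plural form *udebawe* is /e/ (an unrounded vowel), it takes -dev, giving *udebawedev*.

udebawedev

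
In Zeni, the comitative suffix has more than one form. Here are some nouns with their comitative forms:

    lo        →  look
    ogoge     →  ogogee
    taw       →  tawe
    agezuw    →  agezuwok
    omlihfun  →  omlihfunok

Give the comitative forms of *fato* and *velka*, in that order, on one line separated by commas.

The suffix is conditioned by the last vowel: -ok when the last vowel of the stem is a rounded vowel (*lo*, *agezuw*, *omlihfun*); -e when the last vowel of the stem is an unrounded vowel (*ogoge*, *taw*).
*fato* — last vowel /o/ (a rounded vowel) → -ok → *fatook*.
Since the last vowel of *velka* is /a/ (an unrounded vowel), it takes -e, giving *velkae*.

fatook, velkae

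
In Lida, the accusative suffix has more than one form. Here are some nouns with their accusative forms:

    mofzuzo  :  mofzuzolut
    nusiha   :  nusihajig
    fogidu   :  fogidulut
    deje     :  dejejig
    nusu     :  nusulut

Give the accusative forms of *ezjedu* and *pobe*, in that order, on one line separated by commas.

Looking at the last vowel of each stem: -lut when the last vowel of the stem is a rounded vowel (*mofzuzo*, *fogidu*, *nusu*); -jig when the last vowel of the stem is an unrounded vowel (*nusiha*, *deje*).
The last vowel of *ezjedu* is /u/, which is a rounded vowel, so the suffix is -lut, giving *ezjedulut*.
*pobe*: last vowel = /e/, an unrounded vowel → -jig → *pobejig*.

ezjedulut, pobejig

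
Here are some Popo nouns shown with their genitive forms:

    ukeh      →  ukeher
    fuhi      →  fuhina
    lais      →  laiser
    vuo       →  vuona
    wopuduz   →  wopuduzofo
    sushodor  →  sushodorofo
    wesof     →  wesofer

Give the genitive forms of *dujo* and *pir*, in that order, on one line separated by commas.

The alternation tracks the final sound of the stem — -er when the stem ends in a voiceless consonant (*ukeh*, *lais*, *wesof*); -ofo when the stem ends in a voiced consonant (*wopuduz*, *sushodor*); -na when the stem ends in a vowel (*fuhi*, *vuo*).
*dujo*: final sound = /o/, a vowel → -na → *dujona*.
*pir* — final sound /r/ (a voiced consonant) → -ofo → *pirofo*.

dujona, pirofo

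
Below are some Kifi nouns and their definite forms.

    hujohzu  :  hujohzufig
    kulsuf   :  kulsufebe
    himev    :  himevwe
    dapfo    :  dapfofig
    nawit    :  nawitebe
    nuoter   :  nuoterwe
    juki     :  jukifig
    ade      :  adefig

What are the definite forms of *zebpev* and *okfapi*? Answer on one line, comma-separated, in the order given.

zebpevwe, okfapifig

The suffix is conditioned by the final sound: -ebe when the stem ends in a voiceless consonant (*kulsuf*, *nawit*); -we when the stem ends in a voiced consonant (*himev*, *nuoter*); -fig when the stem ends in a vowel (*hujohzu*, *dapfo*, *juki*, *ade*).
The final sound of *zebpev* is /v/, which is a voiced consonant, so the suffix is -we, giving *zebpevwe*.
*okfapi*: final sound = /i/, a vowel → -fig → *okfapifig*.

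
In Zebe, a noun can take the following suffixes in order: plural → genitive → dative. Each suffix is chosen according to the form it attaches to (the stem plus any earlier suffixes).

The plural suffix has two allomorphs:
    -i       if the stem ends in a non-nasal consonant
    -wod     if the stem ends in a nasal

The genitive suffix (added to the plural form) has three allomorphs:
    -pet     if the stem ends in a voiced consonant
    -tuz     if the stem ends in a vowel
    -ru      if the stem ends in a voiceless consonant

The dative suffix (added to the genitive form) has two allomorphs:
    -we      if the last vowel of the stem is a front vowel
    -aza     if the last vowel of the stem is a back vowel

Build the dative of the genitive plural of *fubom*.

fubomwodpetwe

Since the final consonant of *fubom* is /m/ (a nasal), it takes -wod, giving *fubomwod*.
The plural form *fubomwod*: final sound = /d/, a voiced consonant → -pet → *fubomwodpet*.
The genitive form *fubomwodpet*: last vowel = /e/, a front vowel → -we → *fubomwodpetwe*.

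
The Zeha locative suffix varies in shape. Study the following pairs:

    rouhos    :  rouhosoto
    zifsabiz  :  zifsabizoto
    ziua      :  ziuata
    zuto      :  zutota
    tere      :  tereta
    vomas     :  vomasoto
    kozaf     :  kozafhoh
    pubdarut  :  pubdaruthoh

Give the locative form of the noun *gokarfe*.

gokarfeta

The pattern is sibilance of the final sound: -oto when the stem ends in a sibilant (*rouhos*, *zifsabiz*, *vomas*); -hoh when the stem ends in a non-sibilant consonant (*kozaf*, *pubdarut*); -ta when the stem ends in a vowel (*ziua*, *zuto*, *tere*).
The final sound of *gokarfe* is /e/, which is a vowel, so the suffix is -ta, giving *gokarfeta*.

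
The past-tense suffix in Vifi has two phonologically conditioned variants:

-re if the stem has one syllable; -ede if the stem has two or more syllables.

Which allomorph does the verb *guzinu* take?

-ede

*guzinu* has 3 syllables, so the suffix is -ede.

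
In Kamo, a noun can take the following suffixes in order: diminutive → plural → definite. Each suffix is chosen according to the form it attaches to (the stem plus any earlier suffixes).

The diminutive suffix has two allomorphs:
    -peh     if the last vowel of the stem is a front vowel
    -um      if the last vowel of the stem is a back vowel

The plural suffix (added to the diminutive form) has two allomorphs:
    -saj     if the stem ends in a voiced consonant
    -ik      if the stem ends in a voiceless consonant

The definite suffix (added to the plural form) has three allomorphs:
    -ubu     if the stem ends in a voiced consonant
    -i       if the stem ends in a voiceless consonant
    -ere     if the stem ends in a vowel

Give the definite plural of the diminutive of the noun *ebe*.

ebepehiki

*ebe* — last vowel /e/ (a front vowel) → -peh → *ebepeh*.
The diminutive form *ebepeh*: final consonant = /h/, voiceless → -ik → *ebepehik*.
The plural form *ebepehik* — final sound /k/ (a voiceless consonant) → -i → *ebepehiki*.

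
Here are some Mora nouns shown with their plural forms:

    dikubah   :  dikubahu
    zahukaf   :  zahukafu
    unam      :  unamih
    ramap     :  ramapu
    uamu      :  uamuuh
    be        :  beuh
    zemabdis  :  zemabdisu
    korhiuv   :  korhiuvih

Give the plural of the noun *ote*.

Looking at the final sound of each stem: -u when the stem ends in a voiceless consonant (*dikubah*, *zahukaf*, *ramap*, *zemabdis*); -ih when the stem ends in a voiced consonant (*unam*, *korhiuv*); -uh when the stem ends in a vowel (*uamu*, *be*).
Since the final sound of *ote* is /e/ (a vowel), it takes -uh, giving *oteuh*.

oteuh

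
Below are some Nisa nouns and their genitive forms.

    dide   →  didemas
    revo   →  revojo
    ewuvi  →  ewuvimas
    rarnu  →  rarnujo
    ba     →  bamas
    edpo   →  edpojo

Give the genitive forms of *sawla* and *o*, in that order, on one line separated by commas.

sawlamas, ojo

The alternation tracks the last vowel of the stem — -jo when the last vowel of the stem is a rounded vowel (*revo*, *rarnu*, *edpo*); -mas when the last vowel of the stem is an unrounded vowel (*dide*, *ewuvi*, *ba*).
Since the last vowel of *sawla* is /a/ (an unrounded vowel), it takes -mas, giving *sawlamas*.
Since the last vowel of *o* is /o/ (a rounded vowel), it takes -jo, giving *ojo*.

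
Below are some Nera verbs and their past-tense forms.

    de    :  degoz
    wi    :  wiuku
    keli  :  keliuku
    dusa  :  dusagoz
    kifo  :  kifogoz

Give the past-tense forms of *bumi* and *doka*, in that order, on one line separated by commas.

Looking at the last vowel of each stem: -uku when the last vowel of the stem is a high vowel (*wi*, *keli*); -goz when the last vowel of the stem is a non-high vowel (*de*, *dusa*, *kifo*).
*bumi*: last vowel = /i/, a high vowel → -uku → *bumiuku*.
*doka*: last vowel = /a/, a non-high vowel → -goz → *dokagoz*.

bumiuku, dokagoz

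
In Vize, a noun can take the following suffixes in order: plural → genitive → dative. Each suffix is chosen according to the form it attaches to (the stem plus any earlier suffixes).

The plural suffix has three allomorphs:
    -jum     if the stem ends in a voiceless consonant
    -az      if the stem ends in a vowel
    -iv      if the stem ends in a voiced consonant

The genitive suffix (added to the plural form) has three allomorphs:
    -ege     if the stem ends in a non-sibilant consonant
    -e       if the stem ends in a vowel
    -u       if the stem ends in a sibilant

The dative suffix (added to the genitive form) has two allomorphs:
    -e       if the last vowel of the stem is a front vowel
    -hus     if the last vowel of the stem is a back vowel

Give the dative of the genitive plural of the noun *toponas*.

toponasjumegee

The final sound of *toponas* is /s/, which is a voiceless consonant, so the plural suffix is -jum, giving *toponasjum*.
The plural form *toponasjum* — final sound /m/ (a non-sibilant consonant) → -ege → *toponasjumege*.
The genitive form *toponasjumege* — last vowel /e/ (a front vowel) → -e → *toponasjumegee*.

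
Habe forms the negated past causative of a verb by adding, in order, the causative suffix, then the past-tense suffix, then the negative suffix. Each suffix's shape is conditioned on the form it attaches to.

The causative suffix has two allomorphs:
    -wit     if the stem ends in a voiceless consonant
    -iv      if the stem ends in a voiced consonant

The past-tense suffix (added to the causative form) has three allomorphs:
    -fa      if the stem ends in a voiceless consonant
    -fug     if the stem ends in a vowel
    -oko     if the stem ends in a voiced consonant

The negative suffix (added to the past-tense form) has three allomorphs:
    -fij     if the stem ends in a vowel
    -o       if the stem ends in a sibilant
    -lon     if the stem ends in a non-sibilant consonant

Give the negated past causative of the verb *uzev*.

uzevivokofij

*uzev*: final consonant = /v/, voiced → -iv → *uzeviv*.
The causative form *uzeviv* — final sound /v/ (a voiced consonant) → -oko → *uzevivoko*.
The past-tense form *uzevivoko* — final sound /o/ (a vowel) → -fij → *uzevivokofij*.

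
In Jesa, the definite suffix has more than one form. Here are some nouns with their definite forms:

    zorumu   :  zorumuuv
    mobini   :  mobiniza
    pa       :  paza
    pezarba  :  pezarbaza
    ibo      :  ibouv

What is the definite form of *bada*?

badaza

The suffix is conditioned by the last vowel: -uv when the last vowel of the stem is a rounded vowel (*zorumu*, *ibo*); -za when the last vowel of the stem is an unrounded vowel (*mobini*, *pa*, *pezarba*).
*bada*: last vowel = /a/, an unrounded vowel → -za → *badaza*.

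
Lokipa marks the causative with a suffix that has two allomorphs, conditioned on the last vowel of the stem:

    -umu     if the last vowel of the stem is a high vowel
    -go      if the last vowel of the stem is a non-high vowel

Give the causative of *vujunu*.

The last vowel of *vujunu* is /u/, which is a high vowel, so the suffix is -umu, giving *vujunuumu*.

vujunuumu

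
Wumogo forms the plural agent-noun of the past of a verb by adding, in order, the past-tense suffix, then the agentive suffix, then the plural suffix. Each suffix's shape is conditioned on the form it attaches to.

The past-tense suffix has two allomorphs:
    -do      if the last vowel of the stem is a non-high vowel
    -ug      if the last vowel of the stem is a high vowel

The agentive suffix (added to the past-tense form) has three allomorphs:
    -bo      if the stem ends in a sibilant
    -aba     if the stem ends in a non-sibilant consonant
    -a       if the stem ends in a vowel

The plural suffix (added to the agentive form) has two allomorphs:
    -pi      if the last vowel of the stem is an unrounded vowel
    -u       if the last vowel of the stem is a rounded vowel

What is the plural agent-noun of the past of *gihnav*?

Since the last vowel of *gihnav* is /a/ (a non-high vowel), it takes -do, giving *gihnavdo*.
The final sound of the past-tense form *gihnavdo* is /o/, which is a vowel, so the agentive suffix is -a, giving *gihnavdoa*.
The last vowel of the agentive form *gihnavdoa* is /a/, which is an unrounded vowel, so the plural suffix is -pi, giving *gihnavdoapi*.

gihnavdoapi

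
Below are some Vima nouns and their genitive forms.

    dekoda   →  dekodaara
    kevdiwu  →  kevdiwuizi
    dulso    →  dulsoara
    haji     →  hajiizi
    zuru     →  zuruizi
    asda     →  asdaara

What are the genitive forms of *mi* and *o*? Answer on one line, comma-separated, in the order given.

The suffix is conditioned by the last vowel: -izi when the last vowel of the stem is a high vowel (*kevdiwu*, *haji*, *zuru*); -ara when the last vowel of the stem is a non-high vowel (*dekoda*, *dulso*, *asda*).
The last vowel of *mi* is /i/, which is a high vowel, so the suffix is -izi, giving *miizi*.
*o*: last vowel = /o/, a non-high vowel → -ara → *oara*.

miizi, oara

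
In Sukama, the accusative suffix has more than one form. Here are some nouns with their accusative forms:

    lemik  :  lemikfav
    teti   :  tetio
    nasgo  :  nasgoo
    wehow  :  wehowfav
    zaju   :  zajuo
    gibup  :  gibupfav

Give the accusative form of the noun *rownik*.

rownikfav

The alternation tracks the final sound of the stem — -fav when the stem ends in a consonant (*lemik*, *wehow*, *gibup*); -o when the stem ends in a vowel (*teti*, *nasgo*, *zaju*).
Since the final sound of *rownik* is /k/ (a consonant), it takes -fav, giving *rownikfav*.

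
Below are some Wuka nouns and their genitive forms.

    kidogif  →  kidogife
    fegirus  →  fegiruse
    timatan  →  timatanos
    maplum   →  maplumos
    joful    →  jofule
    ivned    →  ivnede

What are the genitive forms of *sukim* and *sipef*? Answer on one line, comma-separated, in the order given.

The pattern is nasality of the final consonant: -os when the stem ends in a nasal (*timatan*, *maplum*); -e when the stem ends in a non-nasal consonant (*kidogif*, *fegirus*, *joful*, *ivned*).
The final consonant of *sukim* is /m/, which is a nasal, so the suffix is -os, giving *sukimos*.
*sipef*: final consonant = /f/, non-nasal → -e → *sipefe*.

sukimos, sipefe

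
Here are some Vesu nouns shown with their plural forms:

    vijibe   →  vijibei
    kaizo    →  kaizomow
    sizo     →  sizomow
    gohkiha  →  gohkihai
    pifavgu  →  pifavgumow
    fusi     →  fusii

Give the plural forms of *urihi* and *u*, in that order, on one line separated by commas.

Looking at the last vowel of each stem: -mow when the last vowel of the stem is a rounded vowel (*kaizo*, *sizo*, *pifavgu*); -i when the last vowel of the stem is an unrounded vowel (*vijibe*, *gohkiha*, *fusi*).
The last vowel of *urihi* is /i/, which is an unrounded vowel, so the suffix is -i, giving *urihii*.
Since the last vowel of *u* is /u/ (a rounded vowel), it takes -mow, giving *umow*.

urihii, umow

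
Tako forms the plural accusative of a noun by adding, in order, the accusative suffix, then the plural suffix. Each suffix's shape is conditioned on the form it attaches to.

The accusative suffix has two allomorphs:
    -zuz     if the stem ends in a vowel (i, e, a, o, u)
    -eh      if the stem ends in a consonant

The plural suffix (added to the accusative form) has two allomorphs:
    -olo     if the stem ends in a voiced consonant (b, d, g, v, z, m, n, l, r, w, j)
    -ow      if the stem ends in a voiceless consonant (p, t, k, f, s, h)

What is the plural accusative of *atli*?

atlizuzolo

*atli* — final sound /i/ (a vowel) → -zuz → *atlizuz*.
The accusative form *atlizuz*: final consonant = /z/, voiced → -olo → *atlizuzolo*.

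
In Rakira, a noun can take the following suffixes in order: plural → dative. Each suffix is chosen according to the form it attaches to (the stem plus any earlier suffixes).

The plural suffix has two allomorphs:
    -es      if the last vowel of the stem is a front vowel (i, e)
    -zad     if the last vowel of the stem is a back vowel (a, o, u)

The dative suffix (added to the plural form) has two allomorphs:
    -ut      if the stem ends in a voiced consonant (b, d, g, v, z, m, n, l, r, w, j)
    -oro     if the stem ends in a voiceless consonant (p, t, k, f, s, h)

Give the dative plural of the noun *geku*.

gekuzadut

*geku* — last vowel /u/ (a back vowel) → -zad → *gekuzad*.
The plural form *gekuzad*: final consonant = /d/, voiced → -ut → *gekuzadut*.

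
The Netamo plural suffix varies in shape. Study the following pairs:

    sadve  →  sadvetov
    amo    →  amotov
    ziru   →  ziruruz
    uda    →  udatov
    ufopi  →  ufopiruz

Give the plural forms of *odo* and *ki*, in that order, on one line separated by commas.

Looking at the last vowel of each stem: -ruz when the last vowel of the stem is a high vowel (*ziru*, *ufopi*); -tov when the last vowel of the stem is a non-high vowel (*sadve*, *amo*, *uda*).
Since the last vowel of *odo* is /o/ (a non-high vowel), it takes -tov, giving *odotov*.
*ki* — last vowel /i/ (a high vowel) → -ruz → *kiruz*.

odotov, kiruz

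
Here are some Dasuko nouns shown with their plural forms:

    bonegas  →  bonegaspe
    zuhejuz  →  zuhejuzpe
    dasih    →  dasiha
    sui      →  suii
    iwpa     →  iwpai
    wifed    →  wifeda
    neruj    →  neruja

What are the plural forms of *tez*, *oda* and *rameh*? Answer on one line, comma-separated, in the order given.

tezpe, odai, rameha

Looking at the final sound of each stem: -pe when the stem ends in a sibilant (*bonegas*, *zuhejuz*); -a when the stem ends in a non-sibilant consonant (*dasih*, *wifed*, *neruj*); -i when the stem ends in a vowel (*sui*, *iwpa*).
*tez*: final sound = /z/, a sibilant → -pe → *tezpe*.
*oda* — final sound /a/ (a vowel) → -i → *odai*.
*rameh*: final sound = /h/, a non-sibilant consonant → -a → *rameha*.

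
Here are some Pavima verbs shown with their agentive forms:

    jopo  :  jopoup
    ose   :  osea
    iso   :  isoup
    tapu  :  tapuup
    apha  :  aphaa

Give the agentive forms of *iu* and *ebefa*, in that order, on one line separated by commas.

The suffix is conditioned by the last vowel: -up when the last vowel of the stem is a rounded vowel (*jopo*, *iso*, *tapu*); -a when the last vowel of the stem is an unrounded vowel (*ose*, *apha*).
The last vowel of *iu* is /u/, which is a rounded vowel, so the suffix is -up, giving *iuup*.
*ebefa* — last vowel /a/ (an unrounded vowel) → -a → *ebefaa*.

iuup, ebefaa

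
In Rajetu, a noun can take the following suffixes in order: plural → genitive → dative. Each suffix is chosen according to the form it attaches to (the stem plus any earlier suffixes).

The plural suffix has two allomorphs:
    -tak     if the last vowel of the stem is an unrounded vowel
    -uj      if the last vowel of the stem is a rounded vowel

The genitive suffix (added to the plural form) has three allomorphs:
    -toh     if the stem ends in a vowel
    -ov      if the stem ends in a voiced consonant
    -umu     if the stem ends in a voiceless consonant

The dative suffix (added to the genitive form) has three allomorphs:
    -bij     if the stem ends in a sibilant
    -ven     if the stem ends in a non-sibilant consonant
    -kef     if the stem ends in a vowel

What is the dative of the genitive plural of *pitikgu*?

*pitikgu* — last vowel /u/ (a rounded vowel) → -uj → *pitikguuj*.
The final sound of the plural form *pitikguuj* is /j/, which is a voiced consonant, so the genitive suffix is -ov, giving *pitikguujov*.
The genitive form *pitikguujov*: final sound = /v/, a non-sibilant consonant → -ven → *pitikguujovven*.

pitikguujovven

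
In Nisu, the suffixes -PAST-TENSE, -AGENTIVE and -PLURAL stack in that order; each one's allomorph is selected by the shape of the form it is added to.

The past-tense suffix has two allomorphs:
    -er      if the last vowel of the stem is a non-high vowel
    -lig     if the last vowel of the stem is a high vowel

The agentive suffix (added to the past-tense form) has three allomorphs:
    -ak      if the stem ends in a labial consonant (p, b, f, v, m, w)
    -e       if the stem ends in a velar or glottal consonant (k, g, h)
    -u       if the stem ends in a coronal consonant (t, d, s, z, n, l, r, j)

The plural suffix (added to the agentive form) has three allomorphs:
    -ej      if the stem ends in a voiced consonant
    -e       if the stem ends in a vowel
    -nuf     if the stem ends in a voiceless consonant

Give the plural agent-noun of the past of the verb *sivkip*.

*sivkip* — last vowel /i/ (a high vowel) → -lig → *sivkiplig*.
The final consonant of the past-tense form *sivkiplig* is /g/, which is velar/glottal, so the agentive suffix is -e, giving *sivkiplige*.
The agentive form *sivkiplige* — final sound /e/ (a vowel) → -e → *sivkipligee*.

sivkipligee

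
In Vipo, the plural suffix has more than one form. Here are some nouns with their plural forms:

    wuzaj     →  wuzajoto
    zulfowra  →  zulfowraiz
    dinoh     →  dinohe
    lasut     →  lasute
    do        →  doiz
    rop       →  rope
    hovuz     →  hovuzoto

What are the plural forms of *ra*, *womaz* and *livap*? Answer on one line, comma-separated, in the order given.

raiz, womazoto, livape

The pattern is voicing of the final sound: -e when the stem ends in a voiceless consonant (*dinoh*, *lasut*, *rop*); -oto when the stem ends in a voiced consonant (*wuzaj*, *hovuz*); -iz when the stem ends in a vowel (*zulfowra*, *do*).
*ra* — final sound /a/ (a vowel) → -iz → *raiz*.
Since the final sound of *womaz* is /z/ (a voiced consonant), it takes -oto, giving *womazoto*.
*livap*: final sound = /p/, a voiceless consonant → -e → *livape*.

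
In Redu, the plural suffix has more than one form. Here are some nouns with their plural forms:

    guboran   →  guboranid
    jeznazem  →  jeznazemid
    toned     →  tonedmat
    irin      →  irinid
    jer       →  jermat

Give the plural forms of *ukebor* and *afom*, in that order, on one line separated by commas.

Looking at the final consonant of each stem: -id when the stem ends in a nasal (*guboran*, *jeznazem*, *irin*); -mat when the stem ends in a non-nasal consonant (*toned*, *jer*).
Since the final consonant of *ukebor* is /r/ (non-nasal), it takes -mat, giving *ukebormat*.
*afom*: final consonant = /m/, a nasal → -id → *afomid*.

ukebormat, afomid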